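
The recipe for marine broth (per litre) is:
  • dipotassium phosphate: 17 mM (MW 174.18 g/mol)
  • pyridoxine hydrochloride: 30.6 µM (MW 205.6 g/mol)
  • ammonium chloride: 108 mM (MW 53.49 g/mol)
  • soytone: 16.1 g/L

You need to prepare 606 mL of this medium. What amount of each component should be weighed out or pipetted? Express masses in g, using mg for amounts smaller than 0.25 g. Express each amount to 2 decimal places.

Scale factor relative to 1 L: 0.606.
dipotassium phosphate: 17 mmol/L × 174.18 g/mol × 0.606 L ÷ 1000 = 1.79 g
pyridoxine hydrochloride: 30.6 µmol/L × 205.6 g/mol × 0.606 L ÷ 1000 = 3.81 mg
ammonium chloride: 108 mmol/L × 53.49 g/mol × 0.606 L ÷ 1000 = 3.50 g
soytone: 16.1 g/L × 0.606 L = 9.76 g

dipotassium phosphate 1.79 g; pyridoxine hydrochloride 3.81 mg; ammonium chloride 3.50 g; soytone 9.76 g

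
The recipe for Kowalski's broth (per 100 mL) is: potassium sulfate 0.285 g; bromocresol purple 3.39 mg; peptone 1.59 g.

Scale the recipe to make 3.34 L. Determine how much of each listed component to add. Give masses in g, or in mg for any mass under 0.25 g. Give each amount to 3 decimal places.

Scale factor = 3340 mL / 100 mL = 33.4.
potassium sulfate: 0.285 g × (3340 mL / 100 mL) = 9.519 g
bromocresol purple: 3.39 mg × (3340 mL / 100 mL) = 113.226 mg
peptone: 1.59 g × (3340 mL / 100 mL) = 53.106 g

potassium sulfate 9.519 g; bromocresol purple 113.226 mg; peptone 53.106 g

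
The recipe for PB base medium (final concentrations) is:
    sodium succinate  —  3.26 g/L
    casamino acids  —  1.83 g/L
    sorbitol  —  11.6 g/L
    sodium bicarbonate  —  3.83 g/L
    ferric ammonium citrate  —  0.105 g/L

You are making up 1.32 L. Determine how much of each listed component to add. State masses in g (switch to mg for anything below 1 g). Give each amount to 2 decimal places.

sodium succinate 4.30 g; casamino acids 2.42 g; sorbitol 15.31 g; sodium bicarbonate 5.06 g; ferric ammonium citrate 138.60 mg

Working volume: 1.32 L.
sodium succinate: 3.26 g/L × 1.32 L = 4.30 g
casamino acids: 1.83 g/L × 1.32 L = 2.42 g
sorbitol: 11.6 g/L × 1.32 L = 15.31 g
sodium bicarbonate: 3.83 g/L × 1.32 L = 5.06 g
ferric ammonium citrate: 0.105 g/L × 1.32 L = 0.1386 g = 138.60 mg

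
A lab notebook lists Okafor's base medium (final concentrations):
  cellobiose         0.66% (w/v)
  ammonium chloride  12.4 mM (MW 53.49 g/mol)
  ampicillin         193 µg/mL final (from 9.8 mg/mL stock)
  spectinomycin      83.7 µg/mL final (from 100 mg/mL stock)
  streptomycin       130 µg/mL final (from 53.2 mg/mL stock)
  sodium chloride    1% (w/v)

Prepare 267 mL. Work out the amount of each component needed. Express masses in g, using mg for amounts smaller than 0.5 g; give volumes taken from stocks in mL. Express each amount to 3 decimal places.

Working volume: 267 mL = 0.267 L.
cellobiose: 0.66 g per 100 mL × 267 mL ÷ 100 = 1.762 g
ammonium chloride: 12.4 mmol/L × 53.49 mg/mmol × 0.267 L = 177.095 mg
ampicillin: dilute stock: 193 µg/mL × 267 mL ÷ 9800 µg/mL = 5.258 mL
spectinomycin: V = C2·V2/C1 = 83.7 µg/mL × 267 mL ÷ 100000 µg/mL = 0.223 mL
streptomycin: dilute stock: 130 µg/mL × 267 mL ÷ 53200 µg/mL = 0.652 mL
sodium chloride: 1% w/v = 10 g/L → 10 × 0.267 L = 2.670 g

cellobiose 1.762 g; ammonium chloride 177.095 mg; ampicillin 5.258 mL; spectinomycin 0.223 mL; streptomycin 0.652 mL; sodium chloride 2.670 g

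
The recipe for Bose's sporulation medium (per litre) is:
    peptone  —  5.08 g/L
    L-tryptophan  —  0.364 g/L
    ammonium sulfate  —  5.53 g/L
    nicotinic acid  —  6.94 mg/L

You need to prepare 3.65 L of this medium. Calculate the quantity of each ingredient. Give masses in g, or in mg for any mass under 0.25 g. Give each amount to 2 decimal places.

peptone 18.54 g; L-tryptophan 1.33 g; ammonium sulfate 20.18 g; nicotinic acid 25.33 mg

Scale factor relative to 1 L: 3.65.
peptone: 5.08 g/L × 3.65 L = 18.54 g
L-tryptophan: 0.364 g/L × 3.65 L = 1.33 g
ammonium sulfate: 5.53 g/L × 3.65 L = 20.18 g
nicotinic acid: 6.94 mg/L × 3.65 L = 25.33 mg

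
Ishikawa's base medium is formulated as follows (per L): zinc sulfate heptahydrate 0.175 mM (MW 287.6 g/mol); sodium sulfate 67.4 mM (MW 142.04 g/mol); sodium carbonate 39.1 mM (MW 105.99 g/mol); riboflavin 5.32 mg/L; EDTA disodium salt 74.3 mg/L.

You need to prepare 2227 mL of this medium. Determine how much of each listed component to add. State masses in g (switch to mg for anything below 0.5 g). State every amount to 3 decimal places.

Working volume: 2227 mL = 2.227 L.
zinc sulfate heptahydrate: 0.175 mmol/L × 287.6 mg/mmol × 2.227 L = 112.085 mg
sodium sulfate: 67.4 mmol/L × 142.04 g/mol × 2.227 L ÷ 1000 = 21.320 g
sodium carbonate: 39.1 mmol/L × 105.99 g/mol × 2.227 L ÷ 1000 = 9.229 g
riboflavin: 5.32 mg/L × 2.227 L = 11.848 mg
EDTA disodium salt: 74.3 mg/L × 2.227 L = 165.466 mg

zinc sulfate heptahydrate 112.085 mg; sodium sulfate 21.320 g; sodium carbonate 9.229 g; riboflavin 11.848 mg; EDTA disodium salt 165.466 mg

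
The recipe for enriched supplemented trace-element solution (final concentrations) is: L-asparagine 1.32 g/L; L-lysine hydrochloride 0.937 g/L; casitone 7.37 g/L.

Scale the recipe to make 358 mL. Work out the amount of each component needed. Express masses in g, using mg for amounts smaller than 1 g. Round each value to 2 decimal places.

Scale factor relative to 1 L: 0.358.
L-asparagine: 1.32 g/L × 0.358 L = 0.47256 g = 472.56 mg
L-lysine hydrochloride: 0.937 g/L × 0.358 L = 0.335446 g = 335.45 mg
casitone: 7.37 g/L × 0.358 L = 2.64 g

L-asparagine 472.56 mg; L-lysine hydrochloride 335.45 mg; casitone 2.64 g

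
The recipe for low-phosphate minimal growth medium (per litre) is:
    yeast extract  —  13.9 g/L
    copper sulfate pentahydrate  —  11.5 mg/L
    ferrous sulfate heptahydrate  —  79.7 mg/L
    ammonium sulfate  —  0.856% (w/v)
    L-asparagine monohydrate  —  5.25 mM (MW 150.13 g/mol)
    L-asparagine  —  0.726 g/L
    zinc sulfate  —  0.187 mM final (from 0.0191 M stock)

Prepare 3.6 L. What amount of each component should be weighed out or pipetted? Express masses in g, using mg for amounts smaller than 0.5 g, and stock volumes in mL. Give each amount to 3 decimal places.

yeast extract 50.040 g; copper sulfate pentahydrate 41.400 mg; ferrous sulfate heptahydrate 286.920 mg; ammonium sulfate 30.816 g; L-asparagine monohydrate 2.837 g; L-asparagine 2.614 g; zinc sulfate 35.246 mL

Working volume: 3.6 L.
yeast extract: 13.9 g/L × 3.6 L = 50.040 g
copper sulfate pentahydrate: 11.5 mg/L × 3.6 L = 41.400 mg
ferrous sulfate heptahydrate: 79.7 mg/L × 3.6 L = 286.920 mg
ammonium sulfate: 0.856% w/v = 8.56 g/L → 8.56 × 3.6 L = 30.816 g
L-asparagine monohydrate: 5.25 mmol/L × 150.13 g/mol × 3.6 L ÷ 1000 = 2.837 g
L-asparagine: 0.726 g/L × 3.6 L = 2.614 g
zinc sulfate: V = C2·V2/C1 = 0.187 mM × 3600 mL ÷ 19.1 mM = 35.246 mL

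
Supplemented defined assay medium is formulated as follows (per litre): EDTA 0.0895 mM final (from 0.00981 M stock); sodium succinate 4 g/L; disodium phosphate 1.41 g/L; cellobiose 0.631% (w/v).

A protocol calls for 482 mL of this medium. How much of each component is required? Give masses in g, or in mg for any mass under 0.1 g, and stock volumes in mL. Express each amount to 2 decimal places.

Target volume = 482 mL = 0.482 L.
EDTA: V = C2·V2/C1 = 0.0895 mM × 482 mL ÷ 9.81 mM = 4.40 mL
sodium succinate: 4 g/L × 0.482 L = 1.93 g
disodium phosphate: 1.41 g/L × 0.482 L = 0.68 g
cellobiose: 0.631 g per 100 mL × 482 mL ÷ 100 = 3.04 g

EDTA 4.40 mL; sodium succinate 1.93 g; disodium phosphate 0.68 g; cellobiose 3.04 g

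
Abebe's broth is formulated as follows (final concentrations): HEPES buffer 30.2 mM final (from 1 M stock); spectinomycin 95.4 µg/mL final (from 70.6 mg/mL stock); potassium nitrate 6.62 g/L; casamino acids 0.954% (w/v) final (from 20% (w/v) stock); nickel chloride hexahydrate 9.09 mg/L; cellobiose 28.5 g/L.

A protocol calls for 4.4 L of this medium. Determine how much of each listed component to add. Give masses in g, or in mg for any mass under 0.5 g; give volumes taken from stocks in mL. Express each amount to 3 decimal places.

HEPES buffer 132.880 mL; spectinomycin 5.946 mL; potassium nitrate 29.128 g; casamino acids 209.880 mL; nickel chloride hexahydrate 39.996 mg; cellobiose 125.400 g

Working volume: 4.4 L.
HEPES buffer: dilute stock: 30.2 mM × 4400 mL ÷ 1000 mM = 132.880 mL
spectinomycin: V = C2·V2/C1 = 95.4 µg/mL × 4400 mL ÷ 70600 µg/mL = 5.946 mL
potassium nitrate: 6.62 g/L × 4.4 L = 29.128 g
casamino acids: C1V1 = C2V2 → 0.954% ÷ 20% × 4400 mL = 209.880 mL
nickel chloride hexahydrate: 9.09 mg/L × 4.4 L = 39.996 mg
cellobiose: 28.5 g/L × 4.4 L = 125.400 g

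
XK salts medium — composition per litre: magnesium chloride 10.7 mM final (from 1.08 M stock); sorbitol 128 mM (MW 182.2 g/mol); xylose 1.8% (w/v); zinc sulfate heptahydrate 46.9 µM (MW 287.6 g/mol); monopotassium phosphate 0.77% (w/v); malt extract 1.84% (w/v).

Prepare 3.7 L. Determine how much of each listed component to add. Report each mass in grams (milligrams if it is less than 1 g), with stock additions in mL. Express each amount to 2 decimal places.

Scale factor relative to 1 L: 3.7.
magnesium chloride: dilute stock: 10.7 mM × 3700 mL ÷ 1080 mM = 36.66 mL
sorbitol: 128 mmol/L × 182.2 g/mol × 3.7 L ÷ 1000 = 86.29 g
xylose: 1.8 g per 100 mL × 3700 mL ÷ 100 = 66.60 g
zinc sulfate heptahydrate: 46.9 µmol/L × 287.6 g/mol × 3.7 L ÷ 1000 = 49.91 mg
monopotassium phosphate: 0.77 g per 100 mL × 3700 mL ÷ 100 = 28.49 g
malt extract: 1.84% w/v = 18.4 g/L → 18.4 × 3.7 L = 68.08 g

magnesium chloride 36.66 mL; sorbitol 86.29 g; xylose 66.60 g; zinc sulfate heptahydrate 49.91 mg; monopotassium phosphate 28.49 g; malt extract 68.08 g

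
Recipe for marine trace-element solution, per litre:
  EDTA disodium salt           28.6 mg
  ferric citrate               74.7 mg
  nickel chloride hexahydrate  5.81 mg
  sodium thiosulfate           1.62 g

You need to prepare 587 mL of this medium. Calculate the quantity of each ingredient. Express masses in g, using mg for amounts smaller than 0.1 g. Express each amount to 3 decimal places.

Ratio of target to recipe volume: 587 / 1000 = 0.587.
EDTA disodium salt: 28.6 mg × (587 mL / 1000 mL) = 16.788 mg
ferric citrate: 74.7 mg × (587 mL / 1000 mL) = 43.849 mg
nickel chloride hexahydrate: 5.81 mg × (587 mL / 1000 mL) = 3.410 mg
sodium thiosulfate: 1.62 g × (587 mL / 1000 mL) = 0.951 g

EDTA disodium salt 16.788 mg; ferric citrate 43.849 mg; nickel chloride hexahydrate 3.410 mg; sodium thiosulfate 0.951 g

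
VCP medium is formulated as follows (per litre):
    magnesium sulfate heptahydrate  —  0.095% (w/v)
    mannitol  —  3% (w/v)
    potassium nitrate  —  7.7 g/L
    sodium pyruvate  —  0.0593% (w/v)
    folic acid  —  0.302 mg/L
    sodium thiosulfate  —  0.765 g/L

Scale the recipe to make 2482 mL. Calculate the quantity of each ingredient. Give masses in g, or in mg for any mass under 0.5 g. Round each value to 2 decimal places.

magnesium sulfate heptahydrate 2.36 g; mannitol 74.46 g; potassium nitrate 19.11 g; sodium pyruvate 1.47 g; folic acid 0.75 mg; sodium thiosulfate 1.90 g

Working volume: 2482 mL = 2.482 L.
magnesium sulfate heptahydrate: 0.095% w/v = 0.95 g/L → 0.95 × 2.482 L = 2.36 g
mannitol: 3 g per 100 mL × 2482 mL ÷ 100 = 74.46 g
potassium nitrate: 7.7 g/L × 2.482 L = 19.11 g
sodium pyruvate: 0.0593% w/v = 0.593 g/L → 0.593 × 2.482 L = 1.47 g
folic acid: 0.302 mg/L × 2.482 L = 0.75 mg
sodium thiosulfate: 0.765 g/L × 2.482 L = 1.90 g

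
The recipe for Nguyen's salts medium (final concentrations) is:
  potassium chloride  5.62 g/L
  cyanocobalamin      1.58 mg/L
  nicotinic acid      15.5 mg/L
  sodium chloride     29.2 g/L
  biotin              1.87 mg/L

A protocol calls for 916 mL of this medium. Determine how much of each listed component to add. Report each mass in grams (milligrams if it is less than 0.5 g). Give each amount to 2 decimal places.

Scale factor relative to 1 L: 0.916.
potassium chloride: 5.62 g/L × 0.916 L = 5.15 g
cyanocobalamin: 1.58 mg/L × 0.916 L = 1.45 mg
nicotinic acid: 15.5 mg/L × 0.916 L = 14.20 mg
sodium chloride: 29.2 g/L × 0.916 L = 26.75 g
biotin: 1.87 mg/L × 0.916 L = 1.71 mg

potassium chloride 5.15 g; cyanocobalamin 1.45 mg; nicotinic acid 14.20 mg; sodium chloride 26.75 g; biotin 1.71 mg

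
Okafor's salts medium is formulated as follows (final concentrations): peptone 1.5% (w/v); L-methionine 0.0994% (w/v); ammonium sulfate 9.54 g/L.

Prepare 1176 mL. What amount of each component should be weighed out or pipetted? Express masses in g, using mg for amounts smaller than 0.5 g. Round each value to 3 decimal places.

peptone 17.640 g; L-methionine 1.169 g; ammonium sulfate 11.219 g

Working volume: 1176 mL = 1.176 L.
peptone: 1.5 g per 100 mL × 1176 mL ÷ 100 = 17.640 g
L-methionine: 0.0994% w/v = 0.994 g/L → 0.994 × 1.176 L = 1.169 g
ammonium sulfate: 9.54 g/L × 1.176 L = 11.219 g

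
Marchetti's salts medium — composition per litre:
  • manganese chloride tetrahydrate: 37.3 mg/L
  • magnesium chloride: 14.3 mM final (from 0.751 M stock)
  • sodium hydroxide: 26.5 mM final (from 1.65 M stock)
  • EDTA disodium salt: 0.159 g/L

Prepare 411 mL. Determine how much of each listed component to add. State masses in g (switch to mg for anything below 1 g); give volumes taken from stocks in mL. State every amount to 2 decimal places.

Scale factor relative to 1 L: 0.411.
manganese chloride tetrahydrate: 37.3 mg/L × 0.411 L = 15.33 mg
magnesium chloride: dilute stock: 14.3 mM × 411 mL ÷ 751 mM = 7.83 mL
sodium hydroxide: dilute stock: 26.5 mM × 411 mL ÷ 1650 mM = 6.60 mL
EDTA disodium salt: 0.159 g/L × 0.411 L = 0.065349 g = 65.35 mg

manganese chloride tetrahydrate 15.33 mg; magnesium chloride 7.83 mL; sodium hydroxide 6.60 mL; EDTA disodium salt 65.35 mg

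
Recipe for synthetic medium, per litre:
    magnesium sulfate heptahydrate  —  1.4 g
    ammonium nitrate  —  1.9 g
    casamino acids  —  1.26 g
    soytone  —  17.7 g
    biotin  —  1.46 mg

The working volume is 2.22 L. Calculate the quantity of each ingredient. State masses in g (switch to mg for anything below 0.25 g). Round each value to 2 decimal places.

magnesium sulfate heptahydrate 3.11 g; ammonium nitrate 4.22 g; casamino acids 2.80 g; soytone 39.29 g; biotin 3.24 mg

Ratio of target to recipe volume: 2220 / 1000 = 2.22.
magnesium sulfate heptahydrate: 1.4 g × (2220 mL / 1000 mL) = 3.11 g
ammonium nitrate: 1.9 g × (2220 mL / 1000 mL) = 4.22 g
casamino acids: 1.26 g × (2220 mL / 1000 mL) = 2.80 g
soytone: 17.7 g × (2220 mL / 1000 mL) = 39.29 g
biotin: 1.46 mg × (2220 mL / 1000 mL) = 3.24 mg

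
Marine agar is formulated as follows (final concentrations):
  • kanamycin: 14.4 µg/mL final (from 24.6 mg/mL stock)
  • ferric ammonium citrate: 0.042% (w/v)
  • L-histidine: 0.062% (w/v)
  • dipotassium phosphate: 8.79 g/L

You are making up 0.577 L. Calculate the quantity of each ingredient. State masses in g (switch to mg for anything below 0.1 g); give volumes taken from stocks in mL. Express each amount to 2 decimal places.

Working volume: 0.577 L.
kanamycin: dilute stock: 14.4 µg/mL × 577 mL ÷ 24600 µg/mL = 0.34 mL
ferric ammonium citrate: 0.042 g per 100 mL × 577 mL ÷ 100 = 0.24 g
L-histidine: 0.062 g per 100 mL × 577 mL ÷ 100 = 0.36 g
dipotassium phosphate: 8.79 g/L × 0.577 L = 5.07 g

kanamycin 0.34 mL; ferric ammonium citrate 0.24 g; L-histidine 0.36 g; dipotassium phosphate 5.07 g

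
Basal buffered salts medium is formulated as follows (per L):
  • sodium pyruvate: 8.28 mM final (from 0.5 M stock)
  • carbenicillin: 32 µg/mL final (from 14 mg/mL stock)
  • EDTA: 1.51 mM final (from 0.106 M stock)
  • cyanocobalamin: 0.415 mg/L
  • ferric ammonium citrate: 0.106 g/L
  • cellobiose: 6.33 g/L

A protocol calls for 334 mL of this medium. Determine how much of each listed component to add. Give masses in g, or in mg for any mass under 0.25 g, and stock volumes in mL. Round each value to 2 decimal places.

Working volume: 334 mL = 0.334 L.
sodium pyruvate: V = C2·V2/C1 = 8.28 mM × 334 mL ÷ 500 mM = 5.53 mL
carbenicillin: C1V1 = C2V2 → 32 µg/mL × 334 mL ÷ 14000 µg/mL = 0.76 mL
EDTA: dilute stock: 1.51 mM × 334 mL ÷ 106 mM = 4.76 mL
cyanocobalamin: 0.415 mg/L × 0.334 L = 0.14 mg
ferric ammonium citrate: 0.106 g/L × 0.334 L = 0.035404 g = 35.40 mg
cellobiose: 6.33 g/L × 0.334 L = 2.11 g

sodium pyruvate 5.53 mL; carbenicillin 0.76 mL; EDTA 4.76 mL; cyanocobalamin 0.14 mg; ferric ammonium citrate 35.40 mg; cellobiose 2.11 g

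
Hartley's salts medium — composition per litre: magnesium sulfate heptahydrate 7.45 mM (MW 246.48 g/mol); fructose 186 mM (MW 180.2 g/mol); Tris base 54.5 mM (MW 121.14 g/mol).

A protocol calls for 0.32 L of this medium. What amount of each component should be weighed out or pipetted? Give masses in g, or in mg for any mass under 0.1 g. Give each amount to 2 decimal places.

Scale factor relative to 1 L: 0.32.
magnesium sulfate heptahydrate: 7.45 mmol/L × 246.48 g/mol × 0.32 L ÷ 1000 = 0.59 g
fructose: 186 mmol/L × 180.2 g/mol × 0.32 L ÷ 1000 = 10.73 g
Tris base: 54.5 mmol/L × 121.14 g/mol × 0.32 L ÷ 1000 = 2.11 g

magnesium sulfate heptahydrate 0.59 g; fructose 10.73 g; Tris base 2.11 g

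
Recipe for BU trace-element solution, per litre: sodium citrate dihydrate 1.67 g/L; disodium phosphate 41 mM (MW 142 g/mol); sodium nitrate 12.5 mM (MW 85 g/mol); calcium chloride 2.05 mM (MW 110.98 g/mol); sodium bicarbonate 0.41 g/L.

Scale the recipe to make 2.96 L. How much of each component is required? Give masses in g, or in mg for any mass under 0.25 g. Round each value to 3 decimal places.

Scale factor relative to 1 L: 2.96.
sodium citrate dihydrate: 1.67 g/L × 2.96 L = 4.943 g
disodium phosphate: 41 mmol/L × 142 g/mol × 2.96 L ÷ 1000 = 17.233 g
sodium nitrate: 12.5 mmol/L × 85 g/mol × 2.96 L ÷ 1000 = 3.145 g
calcium chloride: 2.05 mmol/L × 110.98 g/mol × 2.96 L ÷ 1000 = 0.673 g
sodium bicarbonate: 0.41 g/L × 2.96 L = 1.214 g

sodium citrate dihydrate 4.943 g; disodium phosphate 17.233 g; sodium nitrate 3.145 g; calcium chloride 0.673 g; sodium bicarbonate 1.214 g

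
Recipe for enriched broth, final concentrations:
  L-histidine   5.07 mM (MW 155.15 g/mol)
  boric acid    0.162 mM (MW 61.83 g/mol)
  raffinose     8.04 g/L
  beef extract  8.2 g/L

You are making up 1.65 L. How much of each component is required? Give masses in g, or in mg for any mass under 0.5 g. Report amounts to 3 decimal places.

Scale factor relative to 1 L: 1.65.
L-histidine: 5.07 mmol/L × 155.15 g/mol × 1.65 L ÷ 1000 = 1.298 g
boric acid: 0.162 mmol/L × 61.83 mg/mmol × 1.65 L = 16.527 mg
raffinose: 8.04 g/L × 1.65 L = 13.266 g
beef extract: 8.2 g/L × 1.65 L = 13.530 g

L-histidine 1.298 g; boric acid 16.527 mg; raffinose 13.266 g; beef extract 13.530 g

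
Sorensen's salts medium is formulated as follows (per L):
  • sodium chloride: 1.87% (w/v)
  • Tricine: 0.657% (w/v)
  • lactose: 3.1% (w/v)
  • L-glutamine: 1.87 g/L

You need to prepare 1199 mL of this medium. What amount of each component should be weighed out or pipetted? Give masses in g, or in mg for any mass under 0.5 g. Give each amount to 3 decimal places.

sodium chloride 22.421 g; Tricine 7.877 g; lactose 37.169 g; L-glutamine 2.242 g

Working volume: 1199 mL = 1.199 L.
sodium chloride: 1.87 g per 100 mL × 1199 mL ÷ 100 = 22.421 g
Tricine: 0.657% w/v = 6.57 g/L → 6.57 × 1.199 L = 7.877 g
lactose: 3.1 g per 100 mL × 1199 mL ÷ 100 = 37.169 g
L-glutamine: 1.87 g/L × 1.199 L = 2.242 g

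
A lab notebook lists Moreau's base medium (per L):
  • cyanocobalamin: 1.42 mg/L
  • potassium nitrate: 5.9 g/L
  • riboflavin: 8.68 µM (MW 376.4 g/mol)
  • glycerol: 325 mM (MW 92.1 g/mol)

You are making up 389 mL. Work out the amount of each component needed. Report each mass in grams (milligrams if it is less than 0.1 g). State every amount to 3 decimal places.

Scale factor relative to 1 L: 0.389.
cyanocobalamin: 1.42 mg/L × 0.389 L = 0.552 mg
potassium nitrate: 5.9 g/L × 0.389 L = 2.295 g
riboflavin: 8.68 µmol/L × 376.4 g/mol × 0.389 L ÷ 1000 = 1.271 mg
glycerol: 325 mmol/L × 92.1 g/mol × 0.389 L ÷ 1000 = 11.644 g

cyanocobalamin 0.552 mg; potassium nitrate 2.295 g; riboflavin 1.271 mg; glycerol 11.644 g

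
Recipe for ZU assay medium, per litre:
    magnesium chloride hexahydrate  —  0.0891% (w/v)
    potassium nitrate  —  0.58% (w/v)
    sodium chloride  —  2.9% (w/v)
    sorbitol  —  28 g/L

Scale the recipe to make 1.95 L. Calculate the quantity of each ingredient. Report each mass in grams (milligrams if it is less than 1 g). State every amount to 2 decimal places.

Scale factor relative to 1 L: 1.95.
magnesium chloride hexahydrate: 0.0891% w/v = 0.891 g/L → 0.891 × 1.95 L = 1.74 g
potassium nitrate: 0.58 g per 100 mL × 1950 mL ÷ 100 = 11.31 g
sodium chloride: 2.9 g per 100 mL × 1950 mL ÷ 100 = 56.55 g
sorbitol: 28 g/L × 1.95 L = 54.60 g

magnesium chloride hexahydrate 1.74 g; potassium nitrate 11.31 g; sodium chloride 56.55 g; sorbitol 54.60 g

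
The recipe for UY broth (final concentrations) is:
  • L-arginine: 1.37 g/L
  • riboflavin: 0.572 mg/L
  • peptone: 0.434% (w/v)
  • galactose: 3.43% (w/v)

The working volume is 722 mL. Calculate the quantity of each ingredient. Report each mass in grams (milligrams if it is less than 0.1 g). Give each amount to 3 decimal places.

L-arginine 0.989 g; riboflavin 0.413 mg; peptone 3.133 g; galactose 24.765 g

Target volume = 722 mL = 0.722 L.
L-arginine: 1.37 g/L × 0.722 L = 0.989 g
riboflavin: 0.572 mg/L × 0.722 L = 0.413 mg
peptone: 0.434% w/v = 4.34 g/L → 4.34 × 0.722 L = 3.133 g
galactose: 3.43 g per 100 mL × 722 mL ÷ 100 = 24.765 g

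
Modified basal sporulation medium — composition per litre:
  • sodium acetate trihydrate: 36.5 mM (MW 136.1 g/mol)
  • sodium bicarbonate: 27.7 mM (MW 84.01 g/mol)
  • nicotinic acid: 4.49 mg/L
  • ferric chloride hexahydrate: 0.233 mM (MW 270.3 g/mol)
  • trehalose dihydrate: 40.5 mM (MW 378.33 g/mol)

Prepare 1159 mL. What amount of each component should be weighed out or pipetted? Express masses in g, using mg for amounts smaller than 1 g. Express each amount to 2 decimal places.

Working volume: 1159 mL = 1.159 L.
sodium acetate trihydrate: 36.5 mmol/L × 136.1 g/mol × 1.159 L ÷ 1000 = 5.76 g
sodium bicarbonate: 27.7 mmol/L × 84.01 g/mol × 1.159 L ÷ 1000 = 2.70 g
nicotinic acid: 4.49 mg/L × 1.159 L = 5.20 mg
ferric chloride hexahydrate: 0.233 mmol/L × 270.3 mg/mmol × 1.159 L = 72.99 mg
trehalose dihydrate: 40.5 mmol/L × 378.33 g/mol × 1.159 L ÷ 1000 = 17.76 g

sodium acetate trihydrate 5.76 g; sodium bicarbonate 2.70 g; nicotinic acid 5.20 mg; ferric chloride hexahydrate 72.99 mg; trehalose dihydrate 17.76 g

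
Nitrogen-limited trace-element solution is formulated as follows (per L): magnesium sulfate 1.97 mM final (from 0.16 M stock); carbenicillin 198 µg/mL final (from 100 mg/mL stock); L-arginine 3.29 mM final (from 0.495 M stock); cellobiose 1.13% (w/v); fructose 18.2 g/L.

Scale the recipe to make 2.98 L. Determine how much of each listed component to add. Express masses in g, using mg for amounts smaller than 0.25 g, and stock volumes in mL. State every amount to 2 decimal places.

Scale factor relative to 1 L: 2.98.
magnesium sulfate: V = C2·V2/C1 = 1.97 mM × 2980 mL ÷ 160 mM = 36.69 mL
carbenicillin: V = C2·V2/C1 = 198 µg/mL × 2980 mL ÷ 100000 µg/mL = 5.90 mL
L-arginine: C1V1 = C2V2 → 3.29 mM × 2980 mL ÷ 495 mM = 19.81 mL
cellobiose: 1.13% w/v = 11.3 g/L → 11.3 × 2.98 L = 33.67 g
fructose: 18.2 g/L × 2.98 L = 54.24 g

magnesium sulfate 36.69 mL; carbenicillin 5.90 mL; L-arginine 19.81 mL; cellobiose 33.67 g; fructose 54.24 g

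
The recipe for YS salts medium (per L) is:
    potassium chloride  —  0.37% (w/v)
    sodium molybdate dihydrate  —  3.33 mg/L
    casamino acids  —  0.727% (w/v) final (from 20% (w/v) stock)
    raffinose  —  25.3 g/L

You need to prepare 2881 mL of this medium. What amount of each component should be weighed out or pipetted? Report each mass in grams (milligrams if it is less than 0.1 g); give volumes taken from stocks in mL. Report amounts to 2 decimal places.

potassium chloride 10.66 g; sodium molybdate dihydrate 9.59 mg; casamino acids 104.72 mL; raffinose 72.89 g

Target volume = 2881 mL = 2.881 L.
potassium chloride: 0.37% w/v = 3.7 g/L → 3.7 × 2.881 L = 10.66 g
sodium molybdate dihydrate: 3.33 mg/L × 2.881 L = 9.59 mg
casamino acids: C1V1 = C2V2 → 0.727% ÷ 20% × 2881 mL = 104.72 mL
raffinose: 25.3 g/L × 2.881 L = 72.89 g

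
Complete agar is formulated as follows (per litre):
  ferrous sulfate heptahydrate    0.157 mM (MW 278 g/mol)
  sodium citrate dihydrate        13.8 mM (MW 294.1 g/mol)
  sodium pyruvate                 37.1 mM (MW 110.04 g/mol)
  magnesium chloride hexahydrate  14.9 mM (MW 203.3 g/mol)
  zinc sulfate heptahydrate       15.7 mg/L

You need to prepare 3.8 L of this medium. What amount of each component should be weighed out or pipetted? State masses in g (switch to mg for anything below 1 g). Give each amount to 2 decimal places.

Scale factor relative to 1 L: 3.8.
ferrous sulfate heptahydrate: 0.157 mmol/L × 278 mg/mmol × 3.8 L = 165.85 mg
sodium citrate dihydrate: 13.8 mmol/L × 294.1 g/mol × 3.8 L ÷ 1000 = 15.42 g
sodium pyruvate: 37.1 mmol/L × 110.04 g/mol × 3.8 L ÷ 1000 = 15.51 g
magnesium chloride hexahydrate: 14.9 mmol/L × 203.3 g/mol × 3.8 L ÷ 1000 = 11.51 g
zinc sulfate heptahydrate: 15.7 mg/L × 3.8 L = 59.66 mg

ferrous sulfate heptahydrate 165.85 mg; sodium citrate dihydrate 15.42 g; sodium pyruvate 15.51 g; magnesium chloride hexahydrate 11.51 g; zinc sulfate heptahydrate 59.66 mg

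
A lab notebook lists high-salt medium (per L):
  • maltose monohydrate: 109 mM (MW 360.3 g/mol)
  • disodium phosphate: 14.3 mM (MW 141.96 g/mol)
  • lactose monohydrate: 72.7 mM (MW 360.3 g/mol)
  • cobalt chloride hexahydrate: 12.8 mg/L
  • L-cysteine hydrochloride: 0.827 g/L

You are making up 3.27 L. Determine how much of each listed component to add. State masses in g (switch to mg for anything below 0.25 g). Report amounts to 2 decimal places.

Scale factor relative to 1 L: 3.27.
maltose monohydrate: 109 mmol/L × 360.3 g/mol × 3.27 L ÷ 1000 = 128.42 g
disodium phosphate: 14.3 mmol/L × 141.96 g/mol × 3.27 L ÷ 1000 = 6.64 g
lactose monohydrate: 72.7 mmol/L × 360.3 g/mol × 3.27 L ÷ 1000 = 85.65 g
cobalt chloride hexahydrate: 12.8 mg/L × 3.27 L = 41.86 mg
L-cysteine hydrochloride: 0.827 g/L × 3.27 L = 2.70 g

maltose monohydrate 128.42 g; disodium phosphate 6.64 g; lactose monohydrate 85.65 g; cobalt chloride hexahydrate 41.86 mg; L-cysteine hydrochloride 2.70 g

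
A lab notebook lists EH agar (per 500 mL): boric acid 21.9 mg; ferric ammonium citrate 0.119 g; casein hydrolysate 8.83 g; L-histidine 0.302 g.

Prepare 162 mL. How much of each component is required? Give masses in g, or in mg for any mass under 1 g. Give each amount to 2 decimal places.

Ratio of target to recipe volume: 162 / 500 = 0.324.
boric acid: 21.9 mg × (162 mL / 500 mL) = 7.10 mg
ferric ammonium citrate: 0.119 g × (162 mL / 500 mL) = 0.038556 g = 38.56 mg
casein hydrolysate: 8.83 g × (162 mL / 500 mL) = 2.86 g
L-histidine: 0.302 g × (162 mL / 500 mL) = 0.097848 g = 97.85 mg

boric acid 7.10 mg; ferric ammonium citrate 38.56 mg; casein hydrolysate 2.86 g; L-histidine 97.85 mg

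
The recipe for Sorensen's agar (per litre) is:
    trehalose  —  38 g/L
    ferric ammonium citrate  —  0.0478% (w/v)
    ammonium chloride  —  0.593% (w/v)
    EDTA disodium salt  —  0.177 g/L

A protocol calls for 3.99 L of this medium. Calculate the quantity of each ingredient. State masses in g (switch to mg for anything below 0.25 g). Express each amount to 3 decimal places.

Working volume: 3.99 L.
trehalose: 38 g/L × 3.99 L = 151.620 g
ferric ammonium citrate: 0.0478 g per 100 mL × 3990 mL ÷ 100 = 1.907 g
ammonium chloride: 0.593% w/v = 5.93 g/L → 5.93 × 3.99 L = 23.661 g
EDTA disodium salt: 0.177 g/L × 3.99 L = 0.706 g

trehalose 151.620 g; ferric ammonium citrate 1.907 g; ammonium chloride 23.661 g; EDTA disodium salt 0.706 g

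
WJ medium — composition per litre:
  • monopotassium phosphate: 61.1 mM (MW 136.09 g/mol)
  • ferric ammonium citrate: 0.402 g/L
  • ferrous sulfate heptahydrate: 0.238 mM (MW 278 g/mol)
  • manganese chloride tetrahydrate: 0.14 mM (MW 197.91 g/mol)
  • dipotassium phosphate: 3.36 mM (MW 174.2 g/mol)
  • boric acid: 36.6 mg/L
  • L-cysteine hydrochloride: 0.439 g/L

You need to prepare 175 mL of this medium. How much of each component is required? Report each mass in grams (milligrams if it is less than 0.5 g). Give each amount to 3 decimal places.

monopotassium phosphate 1.455 g; ferric ammonium citrate 70.350 mg; ferrous sulfate heptahydrate 11.579 mg; manganese chloride tetrahydrate 4.849 mg; dipotassium phosphate 102.430 mg; boric acid 6.405 mg; L-cysteine hydrochloride 76.825 mg

Working volume: 175 mL = 0.175 L.
monopotassium phosphate: 61.1 mmol/L × 136.09 g/mol × 0.175 L ÷ 1000 = 1.455 g
ferric ammonium citrate: 0.402 g/L × 0.175 L = 0.07035 g = 70.350 mg
ferrous sulfate heptahydrate: 0.238 mmol/L × 278 mg/mmol × 0.175 L = 11.579 mg
manganese chloride tetrahydrate: 0.14 mmol/L × 197.91 mg/mmol × 0.175 L = 4.849 mg
dipotassium phosphate: 3.36 mmol/L × 174.2 mg/mmol × 0.175 L = 102.430 mg
boric acid: 36.6 mg/L × 0.175 L = 6.405 mg
L-cysteine hydrochloride: 0.439 g/L × 0.175 L = 0.076825 g = 76.825 mg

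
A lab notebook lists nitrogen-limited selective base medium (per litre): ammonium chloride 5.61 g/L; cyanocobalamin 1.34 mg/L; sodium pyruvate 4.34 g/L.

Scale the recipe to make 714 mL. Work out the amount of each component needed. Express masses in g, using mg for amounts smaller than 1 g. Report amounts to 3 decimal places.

Working volume: 714 mL = 0.714 L.
ammonium chloride: 5.61 g/L × 0.714 L = 4.006 g
cyanocobalamin: 1.34 mg/L × 0.714 L = 0.957 mg
sodium pyruvate: 4.34 g/L × 0.714 L = 3.099 g

ammonium chloride 4.006 g; cyanocobalamin 0.957 mg; sodium pyruvate 3.099 g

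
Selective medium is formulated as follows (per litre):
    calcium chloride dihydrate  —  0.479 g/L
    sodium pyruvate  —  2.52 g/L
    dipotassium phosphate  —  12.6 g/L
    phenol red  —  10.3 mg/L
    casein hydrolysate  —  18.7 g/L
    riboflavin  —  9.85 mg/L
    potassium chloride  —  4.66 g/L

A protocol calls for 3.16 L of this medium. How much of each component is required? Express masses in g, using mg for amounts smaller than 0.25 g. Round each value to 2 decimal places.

calcium chloride dihydrate 1.51 g; sodium pyruvate 7.96 g; dipotassium phosphate 39.82 g; phenol red 32.55 mg; casein hydrolysate 59.09 g; riboflavin 31.13 mg; potassium chloride 14.73 g

Scale factor relative to 1 L: 3.16.
calcium chloride dihydrate: 0.479 g/L × 3.16 L = 1.51 g
sodium pyruvate: 2.52 g/L × 3.16 L = 7.96 g
dipotassium phosphate: 12.6 g/L × 3.16 L = 39.82 g
phenol red: 10.3 mg/L × 3.16 L = 32.55 mg
casein hydrolysate: 18.7 g/L × 3.16 L = 59.09 g
riboflavin: 9.85 mg/L × 3.16 L = 31.13 mg
potassium chloride: 4.66 g/L × 3.16 L = 14.73 g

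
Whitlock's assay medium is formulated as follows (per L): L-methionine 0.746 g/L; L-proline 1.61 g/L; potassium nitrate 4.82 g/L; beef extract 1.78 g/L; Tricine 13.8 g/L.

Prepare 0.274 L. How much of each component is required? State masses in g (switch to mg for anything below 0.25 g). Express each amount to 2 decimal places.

Working volume: 0.274 L.
L-methionine: 0.746 g/L × 0.274 L = 0.204404 g = 204.40 mg
L-proline: 1.61 g/L × 0.274 L = 0.44 g
potassium nitrate: 4.82 g/L × 0.274 L = 1.32 g
beef extract: 1.78 g/L × 0.274 L = 0.49 g
Tricine: 13.8 g/L × 0.274 L = 3.78 g

L-methionine 204.40 mg; L-proline 0.44 g; potassium nitrate 1.32 g; beef extract 0.49 g; Tricine 3.78 g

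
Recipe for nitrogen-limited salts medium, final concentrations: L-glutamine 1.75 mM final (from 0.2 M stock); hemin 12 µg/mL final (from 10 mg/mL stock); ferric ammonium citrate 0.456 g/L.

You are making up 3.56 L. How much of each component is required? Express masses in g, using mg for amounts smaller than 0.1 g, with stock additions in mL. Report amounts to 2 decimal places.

Scale factor relative to 1 L: 3.56.
L-glutamine: dilute stock: 1.75 mM × 3560 mL ÷ 200 mM = 31.15 mL
hemin: dilute stock: 12 µg/mL × 3560 mL ÷ 10000 µg/mL = 4.27 mL
ferric ammonium citrate: 0.456 g/L × 3.56 L = 1.62 g

L-glutamine 31.15 mL; hemin 4.27 mL; ferric ammonium citrate 1.62 g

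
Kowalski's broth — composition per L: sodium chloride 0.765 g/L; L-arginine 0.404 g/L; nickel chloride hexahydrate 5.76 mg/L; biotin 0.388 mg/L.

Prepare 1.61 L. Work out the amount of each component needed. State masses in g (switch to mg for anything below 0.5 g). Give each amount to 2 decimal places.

sodium chloride 1.23 g; L-arginine 0.65 g; nickel chloride hexahydrate 9.27 mg; biotin 0.62 mg

Working volume: 1.61 L.
sodium chloride: 0.765 g/L × 1.61 L = 1.23 g
L-arginine: 0.404 g/L × 1.61 L = 0.65 g
nickel chloride hexahydrate: 5.76 mg/L × 1.61 L = 9.27 mg
biotin: 0.388 mg/L × 1.61 L = 0.62 mg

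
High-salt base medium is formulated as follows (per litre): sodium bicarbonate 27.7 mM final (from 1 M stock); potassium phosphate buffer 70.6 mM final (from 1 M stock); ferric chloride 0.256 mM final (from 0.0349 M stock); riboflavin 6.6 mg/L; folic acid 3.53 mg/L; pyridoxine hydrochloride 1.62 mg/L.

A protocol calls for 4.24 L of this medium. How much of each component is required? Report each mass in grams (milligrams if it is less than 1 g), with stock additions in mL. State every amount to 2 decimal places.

Scale factor relative to 1 L: 4.24.
sodium bicarbonate: C1V1 = C2V2 → 27.7 mM × 4240 mL ÷ 1000 mM = 117.45 mL
potassium phosphate buffer: V = C2·V2/C1 = 70.6 mM × 4240 mL ÷ 1000 mM = 299.34 mL
ferric chloride: V = C2·V2/C1 = 0.256 mM × 4240 mL ÷ 34.9 mM = 31.10 mL
riboflavin: 6.6 mg/L × 4.24 L = 27.98 mg
folic acid: 3.53 mg/L × 4.24 L = 14.97 mg
pyridoxine hydrochloride: 1.62 mg/L × 4.24 L = 6.87 mg

sodium bicarbonate 117.45 mL; potassium phosphate buffer 299.34 mL; ferric chloride 31.10 mL; riboflavin 27.98 mg; folic acid 14.97 mg; pyridoxine hydrochloride 6.87 mg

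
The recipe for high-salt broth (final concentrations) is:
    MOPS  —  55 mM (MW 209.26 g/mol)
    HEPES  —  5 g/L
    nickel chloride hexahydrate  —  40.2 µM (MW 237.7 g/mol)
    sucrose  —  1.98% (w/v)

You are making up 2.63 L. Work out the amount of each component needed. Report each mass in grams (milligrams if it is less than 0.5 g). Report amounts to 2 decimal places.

MOPS 30.27 g; HEPES 13.15 g; nickel chloride hexahydrate 25.13 mg; sucrose 52.07 g

Working volume: 2.63 L.
MOPS: 55 mmol/L × 209.26 g/mol × 2.63 L ÷ 1000 = 30.27 g
HEPES: 5 g/L × 2.63 L = 13.15 g
nickel chloride hexahydrate: 40.2 µmol/L × 237.7 g/mol × 2.63 L ÷ 1000 = 25.13 mg
sucrose: 1.98% w/v = 19.8 g/L → 19.8 × 2.63 L = 52.07 g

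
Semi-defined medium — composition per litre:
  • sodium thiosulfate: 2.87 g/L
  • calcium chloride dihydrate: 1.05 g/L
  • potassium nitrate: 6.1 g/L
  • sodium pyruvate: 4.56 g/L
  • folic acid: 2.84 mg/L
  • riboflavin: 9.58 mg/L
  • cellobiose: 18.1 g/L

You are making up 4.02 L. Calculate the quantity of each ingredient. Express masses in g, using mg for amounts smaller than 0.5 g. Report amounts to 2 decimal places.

Scale factor relative to 1 L: 4.02.
sodium thiosulfate: 2.87 g/L × 4.02 L = 11.54 g
calcium chloride dihydrate: 1.05 g/L × 4.02 L = 4.22 g
potassium nitrate: 6.1 g/L × 4.02 L = 24.52 g
sodium pyruvate: 4.56 g/L × 4.02 L = 18.33 g
folic acid: 2.84 mg/L × 4.02 L = 11.42 mg
riboflavin: 9.58 mg/L × 4.02 L = 38.51 mg
cellobiose: 18.1 g/L × 4.02 L = 72.76 g

sodium thiosulfate 11.54 g; calcium chloride dihydrate 4.22 g; potassium nitrate 24.52 g; sodium pyruvate 18.33 g; folic acid 11.42 mg; riboflavin 38.51 mg; cellobiose 72.76 g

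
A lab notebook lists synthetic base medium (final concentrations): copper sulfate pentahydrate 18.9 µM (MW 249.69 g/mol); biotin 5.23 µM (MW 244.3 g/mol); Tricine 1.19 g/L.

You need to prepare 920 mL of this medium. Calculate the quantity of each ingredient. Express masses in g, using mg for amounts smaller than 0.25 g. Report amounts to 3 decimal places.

copper sulfate pentahydrate 4.342 mg; biotin 1.175 mg; Tricine 1.095 g

Scale factor relative to 1 L: 0.92.
copper sulfate pentahydrate: 18.9 µmol/L × 249.69 g/mol × 0.92 L ÷ 1000 = 4.342 mg
biotin: 5.23 µmol/L × 244.3 g/mol × 0.92 L ÷ 1000 = 1.175 mg
Tricine: 1.19 g/L × 0.92 L = 1.095 g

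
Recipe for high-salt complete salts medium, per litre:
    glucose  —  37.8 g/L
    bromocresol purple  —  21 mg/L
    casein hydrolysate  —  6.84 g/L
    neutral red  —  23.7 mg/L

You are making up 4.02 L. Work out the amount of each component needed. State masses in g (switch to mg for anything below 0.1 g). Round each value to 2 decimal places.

glucose 151.96 g; bromocresol purple 84.42 mg; casein hydrolysate 27.50 g; neutral red 95.27 mg

Working volume: 4.02 L.
glucose: 37.8 g/L × 4.02 L = 151.96 g
bromocresol purple: 21 mg/L × 4.02 L = 84.42 mg
casein hydrolysate: 6.84 g/L × 4.02 L = 27.50 g
neutral red: 23.7 mg/L × 4.02 L = 95.27 mg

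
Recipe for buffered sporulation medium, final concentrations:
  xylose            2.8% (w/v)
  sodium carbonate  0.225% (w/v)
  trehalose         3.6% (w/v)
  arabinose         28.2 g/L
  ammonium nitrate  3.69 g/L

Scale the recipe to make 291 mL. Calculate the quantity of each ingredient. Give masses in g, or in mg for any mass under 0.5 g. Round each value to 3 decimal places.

xylose 8.148 g; sodium carbonate 0.655 g; trehalose 10.476 g; arabinose 8.206 g; ammonium nitrate 1.074 g

Scale factor relative to 1 L: 0.291.
xylose: 2.8% w/v = 28 g/L → 28 × 0.291 L = 8.148 g
sodium carbonate: 0.225% w/v = 2.25 g/L → 2.25 × 0.291 L = 0.655 g
trehalose: 3.6% w/v = 36 g/L → 36 × 0.291 L = 10.476 g
arabinose: 28.2 g/L × 0.291 L = 8.206 g
ammonium nitrate: 3.69 g/L × 0.291 L = 1.074 g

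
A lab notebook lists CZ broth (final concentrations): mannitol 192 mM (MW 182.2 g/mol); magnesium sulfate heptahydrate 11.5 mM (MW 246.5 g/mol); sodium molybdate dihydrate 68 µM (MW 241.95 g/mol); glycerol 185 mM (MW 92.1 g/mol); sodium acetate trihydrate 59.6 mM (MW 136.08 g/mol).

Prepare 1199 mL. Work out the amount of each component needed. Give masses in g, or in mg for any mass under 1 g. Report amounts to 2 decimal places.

mannitol 41.94 g; magnesium sulfate heptahydrate 3.40 g; sodium molybdate dihydrate 19.73 mg; glycerol 20.43 g; sodium acetate trihydrate 9.72 g

Working volume: 1199 mL = 1.199 L.
mannitol: 192 mmol/L × 182.2 g/mol × 1.199 L ÷ 1000 = 41.94 g
magnesium sulfate heptahydrate: 11.5 mmol/L × 246.5 g/mol × 1.199 L ÷ 1000 = 3.40 g
sodium molybdate dihydrate: 68 µmol/L × 241.95 g/mol × 1.199 L ÷ 1000 = 19.73 mg
glycerol: 185 mmol/L × 92.1 g/mol × 1.199 L ÷ 1000 = 20.43 g
sodium acetate trihydrate: 59.6 mmol/L × 136.08 g/mol × 1.199 L ÷ 1000 = 9.72 g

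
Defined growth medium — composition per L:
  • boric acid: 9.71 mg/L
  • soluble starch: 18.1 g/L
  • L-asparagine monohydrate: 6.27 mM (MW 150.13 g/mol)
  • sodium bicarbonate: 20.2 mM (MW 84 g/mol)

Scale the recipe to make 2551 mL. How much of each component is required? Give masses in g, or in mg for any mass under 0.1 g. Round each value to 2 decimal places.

Scale factor relative to 1 L: 2.551.
boric acid: 9.71 mg/L × 2.551 L = 24.77 mg
soluble starch: 18.1 g/L × 2.551 L = 46.17 g
L-asparagine monohydrate: 6.27 mmol/L × 150.13 g/mol × 2.551 L ÷ 1000 = 2.40 g
sodium bicarbonate: 20.2 mmol/L × 84 g/mol × 2.551 L ÷ 1000 = 4.33 g

boric acid 24.77 mg; soluble starch 46.17 g; L-asparagine monohydrate 2.40 g; sodium bicarbonate 4.33 g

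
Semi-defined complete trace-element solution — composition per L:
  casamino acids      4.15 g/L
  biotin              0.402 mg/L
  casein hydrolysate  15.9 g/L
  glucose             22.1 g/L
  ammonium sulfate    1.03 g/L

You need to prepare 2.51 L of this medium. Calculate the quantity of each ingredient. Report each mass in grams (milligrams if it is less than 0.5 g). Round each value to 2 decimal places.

Scale factor relative to 1 L: 2.51.
casamino acids: 4.15 g/L × 2.51 L = 10.42 g
biotin: 0.402 mg/L × 2.51 L = 1.01 mg
casein hydrolysate: 15.9 g/L × 2.51 L = 39.91 g
glucose: 22.1 g/L × 2.51 L = 55.47 g
ammonium sulfate: 1.03 g/L × 2.51 L = 2.59 g

casamino acids 10.42 g; biotin 1.01 mg; casein hydrolysate 39.91 g; glucose 55.47 g; ammonium sulfate 2.59 g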